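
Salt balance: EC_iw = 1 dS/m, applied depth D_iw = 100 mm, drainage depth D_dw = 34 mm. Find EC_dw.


EC_dw = EC_iw * D_iw / D_dw
EC_dw = 1 * 100 / 34
EC_dw = 100 / 34

2.9412 dS/m


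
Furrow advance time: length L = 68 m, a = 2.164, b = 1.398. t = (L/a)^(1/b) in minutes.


t = (L/a)^(1/b)
t = (68/2.164)^(1/1.398)
t = 31.423290^(1/1.398)

11.7759 min


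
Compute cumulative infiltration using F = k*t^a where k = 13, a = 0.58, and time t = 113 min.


F = k * t^a = 13 * 113^0.58
F = 13 * 15.516205

201.7107 mm


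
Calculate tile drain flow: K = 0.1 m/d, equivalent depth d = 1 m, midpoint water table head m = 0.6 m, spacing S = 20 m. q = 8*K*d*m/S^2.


q = 8*K*d*m/S^2
q = 8*0.1*1*0.6/20^2
q = 0.4800 / 400

0.0012 m/d


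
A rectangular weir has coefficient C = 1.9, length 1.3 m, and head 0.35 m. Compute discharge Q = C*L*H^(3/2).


Q = C * L * H^(3/2) = 1.9 * 1.3 * 0.35^1.5 = 1.9 * 1.3 * 0.207063

0.5114 m^3/s


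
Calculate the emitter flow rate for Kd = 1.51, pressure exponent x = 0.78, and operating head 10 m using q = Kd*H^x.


q = Kd * H^x = 1.51 * 10^0.78 = 1.51 * 6.025596

9.0986 L/h


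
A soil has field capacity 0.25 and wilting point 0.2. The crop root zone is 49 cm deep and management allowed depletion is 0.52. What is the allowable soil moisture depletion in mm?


SMD = (FC - PWP) * d * MAD * 10
SMD = (0.25 - 0.2) * 49 * 0.52 * 10
SMD = 0.0500 * 49 * 0.52 * 10

12.7400 mm


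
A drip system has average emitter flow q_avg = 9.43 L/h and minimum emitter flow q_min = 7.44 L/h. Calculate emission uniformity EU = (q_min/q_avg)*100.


EU = (q_min/q_avg)*100 = (7.44/9.43)*100 = 78.8971%

78.8971 %


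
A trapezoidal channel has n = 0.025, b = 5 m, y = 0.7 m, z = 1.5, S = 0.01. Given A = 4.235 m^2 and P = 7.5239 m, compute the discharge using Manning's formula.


R = A/P = 4.235/7.5239 = 0.562873
Q = (1/0.025) * 4.235 * 0.562873^(2/3) * 0.01^0.5

11.5484 m^3/s


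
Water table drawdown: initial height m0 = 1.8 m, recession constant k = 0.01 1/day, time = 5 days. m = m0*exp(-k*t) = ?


m = m0 * exp(-k*t)
m = 1.8 * exp(-0.01 * 5)
m = 1.8 * exp(-0.0500)

1.7122 m


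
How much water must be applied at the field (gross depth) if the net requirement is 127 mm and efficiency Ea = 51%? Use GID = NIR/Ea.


Ea = 51% = 0.51
GID = NIR / Ea = 127 / 0.51 = 249.0196 mm

249.0196 mm


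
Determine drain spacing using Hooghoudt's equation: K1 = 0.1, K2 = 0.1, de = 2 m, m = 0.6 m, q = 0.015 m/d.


S^2 = 8*K2*de*m/q + 4*K1*m^2/q
S^2 = 8*0.1*2*0.6/0.015 + 4*0.1*0.6^2/0.015
S = sqrt(73.6000)

8.5790 m


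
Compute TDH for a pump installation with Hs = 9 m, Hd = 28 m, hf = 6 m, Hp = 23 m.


TDH = Hs + Hd + hf + Hp = 9 + 28 + 6 + 23 = 66

66 m


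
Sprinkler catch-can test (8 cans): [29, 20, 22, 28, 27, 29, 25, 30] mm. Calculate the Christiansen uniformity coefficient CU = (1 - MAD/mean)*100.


mean = 26.250000 mm
MAD = 2.937500 mm
CU = (1 - 2.937500/26.250000)*100

88.8095 %


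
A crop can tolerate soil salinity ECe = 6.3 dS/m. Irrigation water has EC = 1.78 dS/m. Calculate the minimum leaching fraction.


LR = ECiw / (5*ECe - ECiw)
LR = 1.78 / (5*6.3 - 1.78)
LR = 1.78 / 29.7200

0.0599


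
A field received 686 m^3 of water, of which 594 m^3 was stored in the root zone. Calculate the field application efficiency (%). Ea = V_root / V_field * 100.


Ea = V_root / V_field * 100 = 594 / 686 * 100 = 86.5889%

86.5889 %


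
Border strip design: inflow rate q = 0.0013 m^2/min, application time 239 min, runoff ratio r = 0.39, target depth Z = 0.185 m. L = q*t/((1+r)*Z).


L = q*t/((1+r)*Z)
L = 0.0013*239/((1+0.39)*0.185)
L = 0.3107/0.25715

1.2082 m


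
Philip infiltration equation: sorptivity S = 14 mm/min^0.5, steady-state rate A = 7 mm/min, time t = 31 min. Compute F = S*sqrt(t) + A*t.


F = S*sqrt(t) + A*t
F = 14*sqrt(31) + 7*31
F = 14*5.567764 + 217

294.9487 mm


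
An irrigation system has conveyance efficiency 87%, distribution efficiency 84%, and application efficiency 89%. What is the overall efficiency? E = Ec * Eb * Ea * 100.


Ec = 0.87, Eb = 0.84, Ea = 0.89
E = 0.87 * 0.84 * 0.89 * 100 = 65.0412%

65.0412 %


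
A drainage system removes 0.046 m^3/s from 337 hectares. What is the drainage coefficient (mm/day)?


DC = Q * 86400 / (A * 10000) * 1000
DC = 0.046 * 86400 / (337 * 10000) * 1000
DC = 3974400.0000 / 3370000

1.1793 mm/day


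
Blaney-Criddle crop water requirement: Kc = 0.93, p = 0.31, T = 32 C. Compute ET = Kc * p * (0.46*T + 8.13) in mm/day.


ET = Kc * p * (0.46*T + 8.13)
ET = 0.93 * 0.31 * (0.46*32 + 8.13)
ET = 0.93 * 0.31 * 22.8500

6.5877 mm/day


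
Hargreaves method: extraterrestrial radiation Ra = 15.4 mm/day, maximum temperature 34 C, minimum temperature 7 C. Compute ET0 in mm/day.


Tmean = (Tmax + Tmin)/2 = (34 + 7)/2 = 20.5
ET0 = 0.0023 * 15.4 * (20.5 + 17.8) * sqrt(34 - 7)
ET0 = 0.0023 * 15.4 * 38.3 * 5.196152

7.0490 mm/day


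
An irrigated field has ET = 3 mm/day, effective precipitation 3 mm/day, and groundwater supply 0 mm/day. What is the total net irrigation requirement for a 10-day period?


Daily deficit = ET - Pe - GW = 3 - 3 - 0 = 0 mm/day
NIR = 0 * 10 = 0 mm

0 mm


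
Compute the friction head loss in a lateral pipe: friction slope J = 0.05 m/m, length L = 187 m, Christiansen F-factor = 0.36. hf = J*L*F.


hf = J * L * F = 0.05 * 187 * 0.36 = 3.3660 m

3.3660 m


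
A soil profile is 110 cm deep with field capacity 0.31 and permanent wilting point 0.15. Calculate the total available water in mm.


AWC = (FC - PWP) * d * 10
AWC = (0.31 - 0.15) * 110 * 10
AWC = 0.1600 * 110 * 10

176.0000 mm


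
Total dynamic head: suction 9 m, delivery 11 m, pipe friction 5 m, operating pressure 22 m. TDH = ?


TDH = Hs + Hd + hf + Hp = 9 + 11 + 5 + 22 = 47

47 m


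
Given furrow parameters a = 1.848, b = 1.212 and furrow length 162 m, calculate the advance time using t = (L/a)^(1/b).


t = (L/a)^(1/b)
t = (162/1.848)^(1/1.212)
t = 87.662338^(1/1.212)

40.0849 min


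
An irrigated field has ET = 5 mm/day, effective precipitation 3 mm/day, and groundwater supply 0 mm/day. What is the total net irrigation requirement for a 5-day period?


Daily deficit = ET - Pe - GW = 5 - 3 - 0 = 2 mm/day
NIR = 2 * 5 = 10 mm

10.0000 mm


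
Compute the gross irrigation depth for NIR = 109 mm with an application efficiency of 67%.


Ea = 67% = 0.67
GID = NIR / Ea = 109 / 0.67 = 162.6866 mm

162.6866 mm


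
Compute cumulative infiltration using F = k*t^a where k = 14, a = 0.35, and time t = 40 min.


F = k * t^a = 14 * 40^0.35
F = 14 * 3.636813

50.9154 mm


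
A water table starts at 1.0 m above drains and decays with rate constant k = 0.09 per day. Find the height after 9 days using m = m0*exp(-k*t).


m = m0 * exp(-k*t)
m = 1.0 * exp(-0.09 * 9)
m = 1.0 * exp(-0.8100)

0.4449 m


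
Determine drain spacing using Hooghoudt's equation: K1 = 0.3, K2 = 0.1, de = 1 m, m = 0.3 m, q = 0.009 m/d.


S^2 = 8*K2*de*m/q + 4*K1*m^2/q
S^2 = 8*0.1*1*0.3/0.009 + 4*0.3*0.3^2/0.009
S = sqrt(38.6667)

6.2183 m


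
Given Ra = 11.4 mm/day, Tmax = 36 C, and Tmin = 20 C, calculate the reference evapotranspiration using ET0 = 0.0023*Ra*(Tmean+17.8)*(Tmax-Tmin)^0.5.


Tmean = (Tmax + Tmin)/2 = (36 + 20)/2 = 28.0
ET0 = 0.0023 * 11.4 * (28.0 + 17.8) * sqrt(36 - 20)
ET0 = 0.0023 * 11.4 * 45.8 * 4.000000

4.8035 mm/day


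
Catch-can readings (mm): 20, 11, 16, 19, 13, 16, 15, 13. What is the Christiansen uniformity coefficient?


mean = 15.375000 mm
MAD = 2.375000 mm
CU = (1 - 2.375000/15.375000)*100

84.5528 %


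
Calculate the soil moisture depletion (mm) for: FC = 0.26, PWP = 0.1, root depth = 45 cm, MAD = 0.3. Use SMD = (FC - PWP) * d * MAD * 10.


SMD = (FC - PWP) * d * MAD * 10
SMD = (0.26 - 0.1) * 45 * 0.3 * 10
SMD = 0.1600 * 45 * 0.3 * 10

21.6000 mm


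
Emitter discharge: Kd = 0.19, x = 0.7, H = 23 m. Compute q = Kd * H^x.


q = Kd * H^x = 0.19 * 23^0.7 = 0.19 * 8.978618

1.7059 L/h


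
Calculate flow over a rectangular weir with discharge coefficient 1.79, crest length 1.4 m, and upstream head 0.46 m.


Q = C * L * H^(3/2) = 1.79 * 1.4 * 0.46^1.5 = 1.79 * 1.4 * 0.311987

0.7818 m^3/s


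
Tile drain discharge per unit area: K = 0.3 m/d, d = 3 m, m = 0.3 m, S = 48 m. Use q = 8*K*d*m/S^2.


q = 8*K*d*m/S^2
q = 8*0.3*3*0.3/48^2
q = 2.1600 / 2304

9.3750e-04 m/d


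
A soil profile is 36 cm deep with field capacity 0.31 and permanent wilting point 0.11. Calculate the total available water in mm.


AWC = (FC - PWP) * d * 10
AWC = (0.31 - 0.11) * 36 * 10
AWC = 0.2000 * 36 * 10

72.0000 mm


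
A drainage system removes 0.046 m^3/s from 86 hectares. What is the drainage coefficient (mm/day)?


DC = Q * 86400 / (A * 10000) * 1000
DC = 0.046 * 86400 / (86 * 10000) * 1000
DC = 3974400.0000 / 860000

4.6214 mm/day


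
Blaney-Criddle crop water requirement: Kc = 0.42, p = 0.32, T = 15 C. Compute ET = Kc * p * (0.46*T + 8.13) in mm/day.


ET = Kc * p * (0.46*T + 8.13)
ET = 0.42 * 0.32 * (0.46*15 + 8.13)
ET = 0.42 * 0.32 * 15.0300

2.0200 mm/day


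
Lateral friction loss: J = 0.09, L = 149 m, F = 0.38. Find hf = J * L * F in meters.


hf = J * L * F = 0.09 * 149 * 0.38 = 5.0958 m

5.0958 m


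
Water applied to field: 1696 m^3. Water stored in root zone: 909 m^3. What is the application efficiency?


Ea = V_root / V_field * 100 = 909 / 1696 * 100 = 53.5967%

53.5967 %


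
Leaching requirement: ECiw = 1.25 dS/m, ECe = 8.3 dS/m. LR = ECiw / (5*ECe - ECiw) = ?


LR = ECiw / (5*ECe - ECiw)
LR = 1.25 / (5*8.3 - 1.25)
LR = 1.25 / 40.2500

0.0311


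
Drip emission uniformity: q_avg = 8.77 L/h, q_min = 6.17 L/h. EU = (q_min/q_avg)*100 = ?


EU = (q_min/q_avg)*100 = (6.17/8.77)*100 = 70.3535%

70.3535 %


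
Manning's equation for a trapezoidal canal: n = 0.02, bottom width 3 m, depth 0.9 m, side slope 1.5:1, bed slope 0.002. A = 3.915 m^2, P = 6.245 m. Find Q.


R = A/P = 3.915/6.245 = 0.626902
Q = (1/0.02) * 3.915 * 0.626902^(2/3) * 0.002^0.5

6.4123 m^3/s


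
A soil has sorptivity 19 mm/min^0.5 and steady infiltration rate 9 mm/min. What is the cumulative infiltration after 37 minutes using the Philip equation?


F = S*sqrt(t) + A*t
F = 19*sqrt(37) + 9*37
F = 19*6.082763 + 333

448.5725 mm


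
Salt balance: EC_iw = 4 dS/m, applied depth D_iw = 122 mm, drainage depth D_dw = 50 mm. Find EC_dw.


EC_dw = EC_iw * D_iw / D_dw
EC_dw = 4 * 122 / 50
EC_dw = 488 / 50

9.7600 dS/m


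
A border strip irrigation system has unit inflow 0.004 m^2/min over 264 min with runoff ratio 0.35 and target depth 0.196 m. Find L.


L = q*t/((1+r)*Z)
L = 0.004*264/((1+0.35)*0.196)
L = 1.056/0.2646

3.9909 m


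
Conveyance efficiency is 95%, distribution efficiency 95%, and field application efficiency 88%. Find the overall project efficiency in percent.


Ec = 0.95, Eb = 0.95, Ea = 0.88
E = 0.95 * 0.95 * 0.88 * 100 = 79.4200%

79.4200 %


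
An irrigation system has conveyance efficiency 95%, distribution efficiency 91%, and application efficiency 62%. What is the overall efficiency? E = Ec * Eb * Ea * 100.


Ec = 0.95, Eb = 0.91, Ea = 0.62
E = 0.95 * 0.91 * 0.62 * 100 = 53.5990%

53.5990 %


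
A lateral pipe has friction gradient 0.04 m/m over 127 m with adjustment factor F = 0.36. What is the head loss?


hf = J * L * F = 0.04 * 127 * 0.36 = 1.8288 m

1.8288 m


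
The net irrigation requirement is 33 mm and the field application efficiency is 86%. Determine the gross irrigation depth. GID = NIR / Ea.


Ea = 86% = 0.86
GID = NIR / Ea = 33 / 0.86 = 38.3721 mm

38.3721 mm


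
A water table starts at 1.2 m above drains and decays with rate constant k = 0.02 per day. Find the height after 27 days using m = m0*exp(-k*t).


m = m0 * exp(-k*t)
m = 1.2 * exp(-0.02 * 27)
m = 1.2 * exp(-0.5400)

0.6993 m


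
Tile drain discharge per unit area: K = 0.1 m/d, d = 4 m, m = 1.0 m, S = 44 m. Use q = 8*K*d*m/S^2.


q = 8*K*d*m/S^2
q = 8*0.1*4*1.0/44^2
q = 3.2000 / 1936

0.0017 m/d


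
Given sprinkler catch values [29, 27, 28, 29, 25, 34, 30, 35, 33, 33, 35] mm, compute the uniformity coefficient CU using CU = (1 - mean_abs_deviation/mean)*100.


mean = 30.727273 mm
MAD = 2.975207 mm
CU = (1 - 2.975207/30.727273)*100

90.3174 %


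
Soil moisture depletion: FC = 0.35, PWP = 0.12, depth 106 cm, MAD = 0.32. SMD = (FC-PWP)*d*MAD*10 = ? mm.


SMD = (FC - PWP) * d * MAD * 10
SMD = (0.35 - 0.12) * 106 * 0.32 * 10
SMD = 0.2300 * 106 * 0.32 * 10

78.0160 mm


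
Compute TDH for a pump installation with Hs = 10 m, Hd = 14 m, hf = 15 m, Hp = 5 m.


TDH = Hs + Hd + hf + Hp = 10 + 14 + 15 + 5 = 44

44 m


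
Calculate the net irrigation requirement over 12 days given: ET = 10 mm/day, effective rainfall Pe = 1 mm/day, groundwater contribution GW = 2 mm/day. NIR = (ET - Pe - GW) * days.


Daily deficit = ET - Pe - GW = 10 - 1 - 2 = 7 mm/day
NIR = 7 * 12 = 84 mm

84.0000 mm


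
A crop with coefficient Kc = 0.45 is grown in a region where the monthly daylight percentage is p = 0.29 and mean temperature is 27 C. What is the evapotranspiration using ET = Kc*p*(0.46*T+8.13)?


ET = Kc * p * (0.46*T + 8.13)
ET = 0.45 * 0.29 * (0.46*27 + 8.13)
ET = 0.45 * 0.29 * 20.5500

2.6818 mm/day


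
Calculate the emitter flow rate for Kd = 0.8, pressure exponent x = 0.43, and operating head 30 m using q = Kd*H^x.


q = Kd * H^x = 0.8 * 30^0.43 = 0.8 * 4.316802

3.4534 L/h


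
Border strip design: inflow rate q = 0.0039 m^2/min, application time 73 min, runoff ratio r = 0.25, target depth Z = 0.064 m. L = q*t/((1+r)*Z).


L = q*t/((1+r)*Z)
L = 0.0039*73/((1+0.25)*0.064)
L = 0.2847/0.08

3.5587 m


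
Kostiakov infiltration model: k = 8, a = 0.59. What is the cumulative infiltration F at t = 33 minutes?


F = k * t^a = 8 * 33^0.59
F = 8 * 7.869067

62.9525 mm


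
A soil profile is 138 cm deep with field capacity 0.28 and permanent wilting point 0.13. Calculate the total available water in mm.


AWC = (FC - PWP) * d * 10
AWC = (0.28 - 0.13) * 138 * 10
AWC = 0.1500 * 138 * 10

207.0000 mm


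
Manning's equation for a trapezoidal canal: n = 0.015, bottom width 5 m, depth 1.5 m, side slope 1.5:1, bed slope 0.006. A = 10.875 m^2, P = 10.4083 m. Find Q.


R = A/P = 10.875/10.4083 = 1.044839
Q = (1/0.015) * 10.875 * 1.044839^(2/3) * 0.006^0.5

57.8247 m^3/s


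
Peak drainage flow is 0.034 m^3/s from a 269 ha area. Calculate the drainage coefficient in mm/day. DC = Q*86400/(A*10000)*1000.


DC = Q * 86400 / (A * 10000) * 1000
DC = 0.034 * 86400 / (269 * 10000) * 1000
DC = 2937600.0000 / 2690000

1.0920 mm/day


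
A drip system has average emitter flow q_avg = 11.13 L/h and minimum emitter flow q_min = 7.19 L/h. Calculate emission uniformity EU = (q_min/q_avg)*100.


EU = (q_min/q_avg)*100 = (7.19/11.13)*100 = 64.6002%

64.6002 %


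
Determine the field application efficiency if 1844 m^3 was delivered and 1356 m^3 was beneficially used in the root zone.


Ea = V_root / V_field * 100 = 1356 / 1844 * 100 = 73.5358%

73.5358 %


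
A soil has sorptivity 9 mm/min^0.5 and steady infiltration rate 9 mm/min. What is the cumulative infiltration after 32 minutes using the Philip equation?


F = S*sqrt(t) + A*t
F = 9*sqrt(32) + 9*32
F = 9*5.656854 + 288

338.9117 mm


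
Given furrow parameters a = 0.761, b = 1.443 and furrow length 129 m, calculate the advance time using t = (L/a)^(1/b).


t = (L/a)^(1/b)
t = (129/0.761)^(1/1.443)
t = 169.513798^(1/1.443)

35.0623 min


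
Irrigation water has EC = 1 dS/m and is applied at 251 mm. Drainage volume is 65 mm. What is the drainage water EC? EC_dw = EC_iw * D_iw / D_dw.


EC_dw = EC_iw * D_iw / D_dw
EC_dw = 1 * 251 / 65
EC_dw = 251 / 65

3.8615 dS/m


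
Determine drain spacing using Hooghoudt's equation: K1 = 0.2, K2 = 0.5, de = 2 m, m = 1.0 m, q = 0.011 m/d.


S^2 = 8*K2*de*m/q + 4*K1*m^2/q
S^2 = 8*0.5*2*1.0/0.011 + 4*0.2*1.0^2/0.011
S = sqrt(800.0000)

28.2843 m


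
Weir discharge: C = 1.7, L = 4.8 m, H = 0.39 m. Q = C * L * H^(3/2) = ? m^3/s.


Q = C * L * H^(3/2) = 1.7 * 4.8 * 0.39^1.5 = 1.7 * 4.8 * 0.243555

1.9874 m^3/s


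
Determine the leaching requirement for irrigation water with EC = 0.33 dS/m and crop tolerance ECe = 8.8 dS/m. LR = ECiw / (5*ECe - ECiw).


LR = ECiw / (5*ECe - ECiw)
LR = 0.33 / (5*8.8 - 0.33)
LR = 0.33 / 43.6700

0.0076


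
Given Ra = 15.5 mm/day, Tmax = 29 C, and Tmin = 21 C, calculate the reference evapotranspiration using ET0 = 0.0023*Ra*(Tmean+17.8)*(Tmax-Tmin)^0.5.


Tmean = (Tmax + Tmin)/2 = (29 + 21)/2 = 25.0
ET0 = 0.0023 * 15.5 * (25.0 + 17.8) * sqrt(29 - 21)
ET0 = 0.0023 * 15.5 * 42.8 * 2.828427

4.3157 mm/day


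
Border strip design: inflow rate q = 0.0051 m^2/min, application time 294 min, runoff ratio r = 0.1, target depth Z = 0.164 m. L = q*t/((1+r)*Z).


L = q*t/((1+r)*Z)
L = 0.0051*294/((1+0.1)*0.164)
L = 1.4994/0.1804

8.3115 m


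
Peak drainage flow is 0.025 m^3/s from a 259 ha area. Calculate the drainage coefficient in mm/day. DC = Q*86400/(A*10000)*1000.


DC = Q * 86400 / (A * 10000) * 1000
DC = 0.025 * 86400 / (259 * 10000) * 1000
DC = 2160000.0000 / 2590000

0.8340 mm/day


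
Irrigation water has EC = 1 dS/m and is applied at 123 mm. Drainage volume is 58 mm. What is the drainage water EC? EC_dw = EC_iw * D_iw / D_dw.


EC_dw = EC_iw * D_iw / D_dw
EC_dw = 1 * 123 / 58
EC_dw = 123 / 58

2.1207 dS/m


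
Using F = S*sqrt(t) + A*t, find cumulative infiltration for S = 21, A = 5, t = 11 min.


F = S*sqrt(t) + A*t
F = 21*sqrt(11) + 5*11
F = 21*3.316625 + 55

124.6491 mm


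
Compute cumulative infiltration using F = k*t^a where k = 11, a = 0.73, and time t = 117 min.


F = k * t^a = 11 * 117^0.73
F = 11 * 32.342656

355.7692 mm


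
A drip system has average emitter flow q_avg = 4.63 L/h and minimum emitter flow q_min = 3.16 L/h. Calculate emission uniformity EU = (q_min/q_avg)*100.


EU = (q_min/q_avg)*100 = (3.16/4.63)*100 = 68.2505%

68.2505 %


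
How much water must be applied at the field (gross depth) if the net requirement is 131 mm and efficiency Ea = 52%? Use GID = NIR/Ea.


Ea = 52% = 0.52
GID = NIR / Ea = 131 / 0.52 = 251.9231 mm

251.9231 mm


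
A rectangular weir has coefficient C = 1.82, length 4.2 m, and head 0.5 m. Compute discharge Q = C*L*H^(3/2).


Q = C * L * H^(3/2) = 1.82 * 4.2 * 0.5^1.5 = 1.82 * 4.2 * 0.353553

2.7026 m^3/s


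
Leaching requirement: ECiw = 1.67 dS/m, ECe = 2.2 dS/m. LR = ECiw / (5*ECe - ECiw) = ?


LR = ECiw / (5*ECe - ECiw)
LR = 1.67 / (5*2.2 - 1.67)
LR = 1.67 / 9.3300

0.1790


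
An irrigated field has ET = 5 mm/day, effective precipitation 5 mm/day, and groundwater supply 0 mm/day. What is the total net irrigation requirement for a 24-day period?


Daily deficit = ET - Pe - GW = 5 - 5 - 0 = 0 mm/day
NIR = 0 * 24 = 0 mm

0 mm


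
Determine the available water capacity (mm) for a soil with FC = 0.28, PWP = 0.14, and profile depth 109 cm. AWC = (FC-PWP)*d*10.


AWC = (FC - PWP) * d * 10
AWC = (0.28 - 0.14) * 109 * 10
AWC = 0.1400 * 109 * 10

152.6000 mm


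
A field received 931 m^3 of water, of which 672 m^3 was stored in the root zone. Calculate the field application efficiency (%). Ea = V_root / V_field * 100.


Ea = V_root / V_field * 100 = 672 / 931 * 100 = 72.1805%

72.1805 %


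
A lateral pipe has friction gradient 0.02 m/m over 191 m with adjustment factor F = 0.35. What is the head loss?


hf = J * L * F = 0.02 * 191 * 0.35 = 1.3370 m

1.3370 m


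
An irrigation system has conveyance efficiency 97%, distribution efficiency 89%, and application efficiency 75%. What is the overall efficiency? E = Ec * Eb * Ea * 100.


Ec = 0.97, Eb = 0.89, Ea = 0.75
E = 0.97 * 0.89 * 0.75 * 100 = 64.7475%

64.7475 %


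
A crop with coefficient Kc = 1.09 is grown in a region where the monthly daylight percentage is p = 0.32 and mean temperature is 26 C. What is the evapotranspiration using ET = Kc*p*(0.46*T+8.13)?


ET = Kc * p * (0.46*T + 8.13)
ET = 1.09 * 0.32 * (0.46*26 + 8.13)
ET = 1.09 * 0.32 * 20.0900

7.0074 mm/day


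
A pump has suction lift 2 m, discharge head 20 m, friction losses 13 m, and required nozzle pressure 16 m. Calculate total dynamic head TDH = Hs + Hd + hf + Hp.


TDH = Hs + Hd + hf + Hp = 2 + 20 + 13 + 16 = 51

51 m


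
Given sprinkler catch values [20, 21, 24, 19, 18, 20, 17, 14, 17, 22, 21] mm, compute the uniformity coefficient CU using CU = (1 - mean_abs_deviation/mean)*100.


mean = 19.363636 mm
MAD = 2.148760 mm
CU = (1 - 2.148760/19.363636)*100

88.9031 %


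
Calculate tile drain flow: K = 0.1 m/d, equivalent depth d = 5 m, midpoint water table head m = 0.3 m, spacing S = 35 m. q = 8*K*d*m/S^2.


q = 8*K*d*m/S^2
q = 8*0.1*5*0.3/35^2
q = 1.2000 / 1225

9.7959e-04 m/d


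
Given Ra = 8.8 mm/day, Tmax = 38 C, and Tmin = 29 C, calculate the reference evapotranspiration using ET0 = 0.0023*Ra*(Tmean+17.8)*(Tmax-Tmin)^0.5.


Tmean = (Tmax + Tmin)/2 = (38 + 29)/2 = 33.5
ET0 = 0.0023 * 8.8 * (33.5 + 17.8) * sqrt(38 - 29)
ET0 = 0.0023 * 8.8 * 51.3 * 3.000000

3.1149 mm/day


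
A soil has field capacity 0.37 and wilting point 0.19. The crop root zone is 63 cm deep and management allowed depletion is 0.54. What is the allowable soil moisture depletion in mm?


SMD = (FC - PWP) * d * MAD * 10
SMD = (0.37 - 0.19) * 63 * 0.54 * 10
SMD = 0.1800 * 63 * 0.54 * 10

61.2360 mm


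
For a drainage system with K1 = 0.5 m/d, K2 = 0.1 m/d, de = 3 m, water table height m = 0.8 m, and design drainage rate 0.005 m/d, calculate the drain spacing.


S^2 = 8*K2*de*m/q + 4*K1*m^2/q
S^2 = 8*0.1*3*0.8/0.005 + 4*0.5*0.8^2/0.005
S = sqrt(640.0000)

25.2982 m


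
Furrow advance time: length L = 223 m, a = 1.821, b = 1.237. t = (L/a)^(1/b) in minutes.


t = (L/a)^(1/b)
t = (223/1.821)^(1/1.237)
t = 122.460187^(1/1.237)

48.7473 min


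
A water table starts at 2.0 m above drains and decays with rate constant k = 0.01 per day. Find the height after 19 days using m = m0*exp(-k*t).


m = m0 * exp(-k*t)
m = 2.0 * exp(-0.01 * 19)
m = 2.0 * exp(-0.1900)

1.6539 m


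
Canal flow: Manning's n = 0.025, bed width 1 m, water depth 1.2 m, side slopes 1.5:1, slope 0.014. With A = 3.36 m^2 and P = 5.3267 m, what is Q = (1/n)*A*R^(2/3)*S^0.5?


R = A/P = 3.36/5.3267 = 0.630785
Q = (1/0.025) * 3.36 * 0.630785^(2/3) * 0.014^0.5

11.6964 m^3/s


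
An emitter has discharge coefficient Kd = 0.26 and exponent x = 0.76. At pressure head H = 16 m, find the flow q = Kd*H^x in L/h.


q = Kd * H^x = 0.26 * 16^0.76 = 0.26 * 8.224911

2.1385 L/h


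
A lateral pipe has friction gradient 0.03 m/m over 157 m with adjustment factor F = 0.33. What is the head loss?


hf = J * L * F = 0.03 * 157 * 0.33 = 1.5543 m

1.5543 m


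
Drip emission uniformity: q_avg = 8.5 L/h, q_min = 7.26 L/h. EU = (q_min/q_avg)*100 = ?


EU = (q_min/q_avg)*100 = (7.26/8.5)*100 = 85.4118%

85.4118 %


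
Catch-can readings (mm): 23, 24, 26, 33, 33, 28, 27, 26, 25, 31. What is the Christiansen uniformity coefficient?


mean = 27.600000 mm
MAD = 2.920000 mm
CU = (1 - 2.920000/27.600000)*100

89.4203 %


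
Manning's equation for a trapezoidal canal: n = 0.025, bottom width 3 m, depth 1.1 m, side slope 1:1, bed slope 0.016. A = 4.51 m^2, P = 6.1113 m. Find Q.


R = A/P = 4.51/6.1113 = 0.737977
Q = (1/0.025) * 4.51 * 0.737977^(2/3) * 0.016^0.5

18.6348 m^3/s


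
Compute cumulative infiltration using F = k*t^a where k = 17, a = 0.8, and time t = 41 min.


F = k * t^a = 17 * 41^0.8
F = 17 * 19.508644

331.6469 mm


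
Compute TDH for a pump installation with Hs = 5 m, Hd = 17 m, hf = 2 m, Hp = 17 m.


TDH = Hs + Hd + hf + Hp = 5 + 17 + 2 + 17 = 41

41 m


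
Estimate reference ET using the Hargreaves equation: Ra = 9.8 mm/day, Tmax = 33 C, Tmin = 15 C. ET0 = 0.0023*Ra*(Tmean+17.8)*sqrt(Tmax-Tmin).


Tmean = (Tmax + Tmin)/2 = (33 + 15)/2 = 24.0
ET0 = 0.0023 * 9.8 * (24.0 + 17.8) * sqrt(33 - 15)
ET0 = 0.0023 * 9.8 * 41.8 * 4.242641

3.9973 mm/day


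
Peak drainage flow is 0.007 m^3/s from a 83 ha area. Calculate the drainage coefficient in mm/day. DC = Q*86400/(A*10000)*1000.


DC = Q * 86400 / (A * 10000) * 1000
DC = 0.007 * 86400 / (83 * 10000) * 1000
DC = 604800.0000 / 830000

0.7287 mm/day


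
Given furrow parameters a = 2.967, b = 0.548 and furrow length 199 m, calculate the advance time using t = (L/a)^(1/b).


t = (L/a)^(1/b)
t = (199/2.967)^(1/0.548)
t = 67.071116^(1/0.548)

2153.2479 min


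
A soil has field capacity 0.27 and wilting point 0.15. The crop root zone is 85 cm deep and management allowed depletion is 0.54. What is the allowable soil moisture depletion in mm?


SMD = (FC - PWP) * d * MAD * 10
SMD = (0.27 - 0.15) * 85 * 0.54 * 10
SMD = 0.1200 * 85 * 0.54 * 10

55.0800 mm


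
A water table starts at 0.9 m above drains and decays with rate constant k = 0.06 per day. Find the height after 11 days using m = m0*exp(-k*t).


m = m0 * exp(-k*t)
m = 0.9 * exp(-0.06 * 11)
m = 0.9 * exp(-0.6600)

0.4652 m


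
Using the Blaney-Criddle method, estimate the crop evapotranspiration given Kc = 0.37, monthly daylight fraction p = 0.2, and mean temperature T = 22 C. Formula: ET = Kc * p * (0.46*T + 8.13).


ET = Kc * p * (0.46*T + 8.13)
ET = 0.37 * 0.2 * (0.46*22 + 8.13)
ET = 0.37 * 0.2 * 18.2500

1.3505 mm/day


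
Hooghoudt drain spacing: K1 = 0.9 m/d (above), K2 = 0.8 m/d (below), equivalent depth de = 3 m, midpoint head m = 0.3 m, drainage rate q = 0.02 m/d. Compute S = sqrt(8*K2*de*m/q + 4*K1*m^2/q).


S^2 = 8*K2*de*m/q + 4*K1*m^2/q
S^2 = 8*0.8*3*0.3/0.02 + 4*0.9*0.3^2/0.02
S = sqrt(304.2000)

17.4413 m


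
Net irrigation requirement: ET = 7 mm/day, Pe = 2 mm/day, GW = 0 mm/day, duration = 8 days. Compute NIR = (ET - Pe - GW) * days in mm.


Daily deficit = ET - Pe - GW = 7 - 2 - 0 = 5 mm/day
NIR = 5 * 8 = 40 mm

40.0000 mm


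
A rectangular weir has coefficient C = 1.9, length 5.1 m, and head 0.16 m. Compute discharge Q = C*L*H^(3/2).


Q = C * L * H^(3/2) = 1.9 * 5.1 * 0.16^1.5 = 1.9 * 5.1 * 0.064000

0.6202 m^3/s


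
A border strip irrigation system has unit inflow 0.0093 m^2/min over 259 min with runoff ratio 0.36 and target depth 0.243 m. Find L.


L = q*t/((1+r)*Z)
L = 0.0093*259/((1+0.36)*0.243)
L = 2.4087/0.33048

7.2885 m


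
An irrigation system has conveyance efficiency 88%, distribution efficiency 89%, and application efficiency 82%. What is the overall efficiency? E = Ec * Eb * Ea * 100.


Ec = 0.88, Eb = 0.89, Ea = 0.82
E = 0.88 * 0.89 * 0.82 * 100 = 64.2224%

64.2224 %


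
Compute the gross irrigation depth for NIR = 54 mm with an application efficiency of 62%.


Ea = 62% = 0.62
GID = NIR / Ea = 54 / 0.62 = 87.0968 mm

87.0968 mm


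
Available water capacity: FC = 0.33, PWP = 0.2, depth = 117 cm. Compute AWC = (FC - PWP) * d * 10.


AWC = (FC - PWP) * d * 10
AWC = (0.33 - 0.2) * 117 * 10
AWC = 0.1300 * 117 * 10

152.1000 mm


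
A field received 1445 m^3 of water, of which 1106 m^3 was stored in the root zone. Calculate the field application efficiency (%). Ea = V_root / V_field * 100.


Ea = V_root / V_field * 100 = 1106 / 1445 * 100 = 76.5398%

76.5398 %


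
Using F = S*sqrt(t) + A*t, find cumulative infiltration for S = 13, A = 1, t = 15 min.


F = S*sqrt(t) + A*t
F = 13*sqrt(15) + 1*15
F = 13*3.872983 + 15

65.3488 mm


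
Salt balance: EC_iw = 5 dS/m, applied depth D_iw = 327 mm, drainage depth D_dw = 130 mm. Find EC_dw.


EC_dw = EC_iw * D_iw / D_dw
EC_dw = 5 * 327 / 130
EC_dw = 1635 / 130

12.5769 dS/m


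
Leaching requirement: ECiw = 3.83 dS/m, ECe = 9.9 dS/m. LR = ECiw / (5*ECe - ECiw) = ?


LR = ECiw / (5*ECe - ECiw)
LR = 3.83 / (5*9.9 - 3.83)
LR = 3.83 / 45.6700

0.0839


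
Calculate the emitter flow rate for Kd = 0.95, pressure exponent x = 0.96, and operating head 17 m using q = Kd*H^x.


q = Kd * H^x = 0.95 * 17^0.96 = 0.95 * 15.178574

14.4196 L/h


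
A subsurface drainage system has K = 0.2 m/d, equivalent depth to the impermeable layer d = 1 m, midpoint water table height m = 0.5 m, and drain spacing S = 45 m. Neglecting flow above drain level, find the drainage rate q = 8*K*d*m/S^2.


q = 8*K*d*m/S^2
q = 8*0.2*1*0.5/45^2
q = 0.8000 / 2025

3.9506e-04 m/d


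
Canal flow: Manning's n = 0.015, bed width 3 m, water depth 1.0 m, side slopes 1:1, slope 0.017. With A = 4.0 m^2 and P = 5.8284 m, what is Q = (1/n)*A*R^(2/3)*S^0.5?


R = A/P = 4.0/5.8284 = 0.686295
Q = (1/0.015) * 4.0 * 0.686295^(2/3) * 0.017^0.5

27.0521 m^3/s


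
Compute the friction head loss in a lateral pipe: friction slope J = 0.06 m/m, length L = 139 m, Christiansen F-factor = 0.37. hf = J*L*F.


hf = J * L * F = 0.06 * 139 * 0.37 = 3.0858 m

3.0858 m


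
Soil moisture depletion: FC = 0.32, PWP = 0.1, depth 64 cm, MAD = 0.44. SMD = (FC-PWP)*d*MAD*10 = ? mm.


SMD = (FC - PWP) * d * MAD * 10
SMD = (0.32 - 0.1) * 64 * 0.44 * 10
SMD = 0.2200 * 64 * 0.44 * 10

61.9520 mm


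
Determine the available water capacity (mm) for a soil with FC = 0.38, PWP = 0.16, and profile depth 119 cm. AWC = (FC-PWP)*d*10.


AWC = (FC - PWP) * d * 10
AWC = (0.38 - 0.16) * 119 * 10
AWC = 0.2200 * 119 * 10

261.8000 mm


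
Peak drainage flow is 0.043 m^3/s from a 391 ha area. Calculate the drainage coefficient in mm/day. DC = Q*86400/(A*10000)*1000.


DC = Q * 86400 / (A * 10000) * 1000
DC = 0.043 * 86400 / (391 * 10000) * 1000
DC = 3715200.0000 / 3910000

0.9502 mm/day


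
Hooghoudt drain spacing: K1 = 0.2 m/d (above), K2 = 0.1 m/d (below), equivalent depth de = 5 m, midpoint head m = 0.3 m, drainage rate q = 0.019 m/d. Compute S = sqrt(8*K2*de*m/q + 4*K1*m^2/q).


S^2 = 8*K2*de*m/q + 4*K1*m^2/q
S^2 = 8*0.1*5*0.3/0.019 + 4*0.2*0.3^2/0.019
S = sqrt(66.9474)

8.1821 m


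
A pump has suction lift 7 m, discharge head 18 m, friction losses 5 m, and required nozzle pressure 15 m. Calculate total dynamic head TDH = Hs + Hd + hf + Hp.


TDH = Hs + Hd + hf + Hp = 7 + 18 + 5 + 15 = 45

45 m


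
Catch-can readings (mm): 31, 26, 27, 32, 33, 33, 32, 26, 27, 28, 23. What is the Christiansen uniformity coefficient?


mean = 28.909091 mm
MAD = 2.991736 mm
CU = (1 - 2.991736/28.909091)*100

89.6512 %


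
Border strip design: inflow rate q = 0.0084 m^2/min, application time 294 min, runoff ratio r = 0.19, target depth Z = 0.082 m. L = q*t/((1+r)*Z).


L = q*t/((1+r)*Z)
L = 0.0084*294/((1+0.19)*0.082)
L = 2.4696/0.09758

25.3085 m


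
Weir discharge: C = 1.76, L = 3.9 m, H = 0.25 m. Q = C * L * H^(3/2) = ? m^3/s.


Q = C * L * H^(3/2) = 1.76 * 3.9 * 0.25^1.5 = 1.76 * 3.9 * 0.125000

0.8580 m^3/s


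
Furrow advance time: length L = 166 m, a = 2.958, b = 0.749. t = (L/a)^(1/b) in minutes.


t = (L/a)^(1/b)
t = (166/2.958)^(1/0.749)
t = 56.118999^(1/0.749)

216.4015 min


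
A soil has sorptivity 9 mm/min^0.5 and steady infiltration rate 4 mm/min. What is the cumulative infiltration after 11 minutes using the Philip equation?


F = S*sqrt(t) + A*t
F = 9*sqrt(11) + 4*11
F = 9*3.316625 + 44

73.8496 mm


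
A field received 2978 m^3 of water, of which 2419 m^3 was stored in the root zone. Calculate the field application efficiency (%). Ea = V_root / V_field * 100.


Ea = V_root / V_field * 100 = 2419 / 2978 * 100 = 81.2290%

81.2290 %


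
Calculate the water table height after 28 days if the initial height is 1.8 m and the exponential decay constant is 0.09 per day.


m = m0 * exp(-k*t)
m = 1.8 * exp(-0.09 * 28)
m = 1.8 * exp(-2.5200)

0.1448 m


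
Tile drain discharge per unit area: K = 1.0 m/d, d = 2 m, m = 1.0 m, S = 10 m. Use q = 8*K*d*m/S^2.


q = 8*K*d*m/S^2
q = 8*1.0*2*1.0/10^2
q = 16.0000 / 100

0.1600 m/d


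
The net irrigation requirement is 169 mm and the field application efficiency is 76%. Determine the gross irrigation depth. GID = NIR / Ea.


Ea = 76% = 0.76
GID = NIR / Ea = 169 / 0.76 = 222.3684 mm

222.3684 mm


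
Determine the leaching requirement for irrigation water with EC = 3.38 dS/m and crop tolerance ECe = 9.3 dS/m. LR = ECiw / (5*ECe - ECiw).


LR = ECiw / (5*ECe - ECiw)
LR = 3.38 / (5*9.3 - 3.38)
LR = 3.38 / 43.1200

0.0784


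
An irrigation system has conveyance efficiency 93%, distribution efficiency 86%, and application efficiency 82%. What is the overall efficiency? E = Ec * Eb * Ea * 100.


Ec = 0.93, Eb = 0.86, Ea = 0.82
E = 0.93 * 0.86 * 0.82 * 100 = 65.5836%

65.5836 %


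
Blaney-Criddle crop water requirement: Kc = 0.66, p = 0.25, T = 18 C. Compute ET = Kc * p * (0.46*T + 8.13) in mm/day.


ET = Kc * p * (0.46*T + 8.13)
ET = 0.66 * 0.25 * (0.46*18 + 8.13)
ET = 0.66 * 0.25 * 16.4100

2.7077 mm/day


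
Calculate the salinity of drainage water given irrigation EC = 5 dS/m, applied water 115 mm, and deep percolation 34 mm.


EC_dw = EC_iw * D_iw / D_dw
EC_dw = 5 * 115 / 34
EC_dw = 575 / 34

16.9118 dS/m


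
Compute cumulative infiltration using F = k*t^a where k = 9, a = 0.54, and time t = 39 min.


F = k * t^a = 9 * 39^0.54
F = 9 * 7.230609

65.0755 mm


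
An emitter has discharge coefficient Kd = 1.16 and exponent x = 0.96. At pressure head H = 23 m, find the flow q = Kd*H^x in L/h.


q = Kd * H^x = 1.16 * 23^0.96 = 1.16 * 20.288910

23.5351 L/h


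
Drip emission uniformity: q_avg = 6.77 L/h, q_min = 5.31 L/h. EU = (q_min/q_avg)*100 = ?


EU = (q_min/q_avg)*100 = (5.31/6.77)*100 = 78.4343%

78.4343 %


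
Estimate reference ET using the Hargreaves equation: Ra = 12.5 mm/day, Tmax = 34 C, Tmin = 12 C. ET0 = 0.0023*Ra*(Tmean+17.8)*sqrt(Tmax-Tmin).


Tmean = (Tmax + Tmin)/2 = (34 + 12)/2 = 23.0
ET0 = 0.0023 * 12.5 * (23.0 + 17.8) * sqrt(34 - 12)
ET0 = 0.0023 * 12.5 * 40.8 * 4.690416

5.5019 mm/day


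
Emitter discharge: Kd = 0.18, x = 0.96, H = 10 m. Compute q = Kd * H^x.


q = Kd * H^x = 0.18 * 10^0.96 = 0.18 * 9.120108

1.6416 L/h


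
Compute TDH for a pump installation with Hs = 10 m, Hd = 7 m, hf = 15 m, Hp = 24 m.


TDH = Hs + Hd + hf + Hp = 10 + 7 + 15 + 24 = 56

56 m


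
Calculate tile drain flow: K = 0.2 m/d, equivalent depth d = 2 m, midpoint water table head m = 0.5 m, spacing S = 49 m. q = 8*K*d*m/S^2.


q = 8*K*d*m/S^2
q = 8*0.2*2*0.5/49^2
q = 1.6000 / 2401

6.6639e-04 m/d


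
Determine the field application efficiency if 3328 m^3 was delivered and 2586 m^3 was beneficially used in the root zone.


Ea = V_root / V_field * 100 = 2586 / 3328 * 100 = 77.7043%

77.7043 %


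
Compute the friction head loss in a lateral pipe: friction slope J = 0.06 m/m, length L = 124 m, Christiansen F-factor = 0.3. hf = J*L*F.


hf = J * L * F = 0.06 * 124 * 0.3 = 2.2320 m

2.2320 m


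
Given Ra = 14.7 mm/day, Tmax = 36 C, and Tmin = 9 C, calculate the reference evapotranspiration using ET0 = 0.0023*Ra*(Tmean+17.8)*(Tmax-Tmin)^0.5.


Tmean = (Tmax + Tmin)/2 = (36 + 9)/2 = 22.5
ET0 = 0.0023 * 14.7 * (22.5 + 17.8) * sqrt(36 - 9)
ET0 = 0.0023 * 14.7 * 40.3 * 5.196152

7.0800 mm/day


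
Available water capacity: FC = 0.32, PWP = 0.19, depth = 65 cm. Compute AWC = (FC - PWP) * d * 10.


AWC = (FC - PWP) * d * 10
AWC = (0.32 - 0.19) * 65 * 10
AWC = 0.1300 * 65 * 10

84.5000 mm


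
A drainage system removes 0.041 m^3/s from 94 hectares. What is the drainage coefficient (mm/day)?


DC = Q * 86400 / (A * 10000) * 1000
DC = 0.041 * 86400 / (94 * 10000) * 1000
DC = 3542400.0000 / 940000

3.7685 mm/day


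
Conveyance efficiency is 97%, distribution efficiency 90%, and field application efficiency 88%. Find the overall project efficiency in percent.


Ec = 0.97, Eb = 0.9, Ea = 0.88
E = 0.97 * 0.9 * 0.88 * 100 = 76.8240%

76.8240 %


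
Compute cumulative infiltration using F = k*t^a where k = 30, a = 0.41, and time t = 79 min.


F = k * t^a = 30 * 79^0.41
F = 30 * 5.998285

179.9486 mm


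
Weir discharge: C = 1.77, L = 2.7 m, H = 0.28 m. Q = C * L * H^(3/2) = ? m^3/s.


Q = C * L * H^(3/2) = 1.77 * 2.7 * 0.28^1.5 = 1.77 * 2.7 * 0.148162

0.7081 m^3/s


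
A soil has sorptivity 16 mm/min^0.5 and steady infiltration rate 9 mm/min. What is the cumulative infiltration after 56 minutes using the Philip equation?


F = S*sqrt(t) + A*t
F = 16*sqrt(56) + 9*56
F = 16*7.483315 + 504

623.7330 mm


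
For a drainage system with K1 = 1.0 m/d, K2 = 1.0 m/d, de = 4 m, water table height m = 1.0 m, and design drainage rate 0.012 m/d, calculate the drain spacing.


S^2 = 8*K2*de*m/q + 4*K1*m^2/q
S^2 = 8*1.0*4*1.0/0.012 + 4*1.0*1.0^2/0.012
S = sqrt(3000.0000)

54.7723 m


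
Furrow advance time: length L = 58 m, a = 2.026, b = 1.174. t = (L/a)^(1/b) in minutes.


t = (L/a)^(1/b)
t = (58/2.026)^(1/1.174)
t = 28.627838^(1/1.174)

17.4131 min


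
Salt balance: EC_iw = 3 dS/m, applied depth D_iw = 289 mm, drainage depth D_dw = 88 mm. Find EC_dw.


EC_dw = EC_iw * D_iw / D_dw
EC_dw = 3 * 289 / 88
EC_dw = 867 / 88

9.8523 dS/m


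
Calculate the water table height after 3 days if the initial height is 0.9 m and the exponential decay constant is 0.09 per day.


m = m0 * exp(-k*t)
m = 0.9 * exp(-0.09 * 3)
m = 0.9 * exp(-0.2700)

0.6870 m


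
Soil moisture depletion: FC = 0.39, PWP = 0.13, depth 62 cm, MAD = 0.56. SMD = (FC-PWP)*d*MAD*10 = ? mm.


SMD = (FC - PWP) * d * MAD * 10
SMD = (0.39 - 0.13) * 62 * 0.56 * 10
SMD = 0.2600 * 62 * 0.56 * 10

90.2720 mm


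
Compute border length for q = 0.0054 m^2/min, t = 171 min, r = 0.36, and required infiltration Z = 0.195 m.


L = q*t/((1+r)*Z)
L = 0.0054*171/((1+0.36)*0.195)
L = 0.9234/0.2652

3.4819 m


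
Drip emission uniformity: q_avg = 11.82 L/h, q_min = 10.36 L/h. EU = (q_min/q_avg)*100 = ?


EU = (q_min/q_avg)*100 = (10.36/11.82)*100 = 87.6481%

87.6481 %


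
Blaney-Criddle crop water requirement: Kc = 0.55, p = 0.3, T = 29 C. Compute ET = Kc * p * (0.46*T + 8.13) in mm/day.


ET = Kc * p * (0.46*T + 8.13)
ET = 0.55 * 0.3 * (0.46*29 + 8.13)
ET = 0.55 * 0.3 * 21.4700

3.5425 mm/day


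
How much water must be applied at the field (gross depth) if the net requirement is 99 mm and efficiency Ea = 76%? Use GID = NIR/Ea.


Ea = 76% = 0.76
GID = NIR / Ea = 99 / 0.76 = 130.2632 mm

130.2632 mm


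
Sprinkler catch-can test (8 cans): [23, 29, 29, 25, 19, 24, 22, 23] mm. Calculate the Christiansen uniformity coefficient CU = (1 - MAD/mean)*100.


mean = 24.250000 mm
MAD = 2.562500 mm
CU = (1 - 2.562500/24.250000)*100

89.4330 %


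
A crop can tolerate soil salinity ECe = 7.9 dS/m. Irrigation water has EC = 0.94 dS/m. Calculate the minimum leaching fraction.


LR = ECiw / (5*ECe - ECiw)
LR = 0.94 / (5*7.9 - 0.94)
LR = 0.94 / 38.5600

0.0244


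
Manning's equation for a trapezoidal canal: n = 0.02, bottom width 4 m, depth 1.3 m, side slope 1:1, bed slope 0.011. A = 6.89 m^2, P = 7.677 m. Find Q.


R = A/P = 6.89/7.677 = 0.897486
Q = (1/0.02) * 6.89 * 0.897486^(2/3) * 0.011^0.5

33.6179 m^3/s


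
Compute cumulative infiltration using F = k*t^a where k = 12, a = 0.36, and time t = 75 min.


F = k * t^a = 12 * 75^0.36
F = 12 * 4.731753

56.7810 mm


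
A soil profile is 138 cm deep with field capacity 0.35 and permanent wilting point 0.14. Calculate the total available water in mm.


AWC = (FC - PWP) * d * 10
AWC = (0.35 - 0.14) * 138 * 10
AWC = 0.2100 * 138 * 10

289.8000 mm


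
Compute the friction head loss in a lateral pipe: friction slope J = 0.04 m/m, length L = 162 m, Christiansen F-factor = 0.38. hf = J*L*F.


hf = J * L * F = 0.04 * 162 * 0.38 = 2.4624 m

2.4624 m


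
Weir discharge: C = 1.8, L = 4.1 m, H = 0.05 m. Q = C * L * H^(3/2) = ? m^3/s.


Q = C * L * H^(3/2) = 1.8 * 4.1 * 0.05^1.5 = 1.8 * 4.1 * 0.011180

0.0825 m^3/s
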